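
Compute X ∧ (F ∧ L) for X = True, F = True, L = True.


X = True, F = True, L = True
Step 1: F ∧ L = True AND True = True
Step 2: X ∧ True = True AND True = True
AND is true only when ALL operands are true.

True


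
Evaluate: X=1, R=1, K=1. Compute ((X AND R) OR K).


X AND R = 1&1 = 1
1 OR 1 = 1

1


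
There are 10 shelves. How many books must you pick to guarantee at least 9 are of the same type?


Pigeonhole: to guarantee k in one of n categories, need (k-1)×n + 1.
k = 9, n = 10
Minimum = (9-1) × 10 + 1 = 8 × 10 + 1

81


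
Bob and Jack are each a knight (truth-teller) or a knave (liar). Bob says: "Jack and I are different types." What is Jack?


Bob says: "Jack and I are different types."
Case 1: Bob is a Knight (truth-teller)
  Statement is true → they ARE different → Jack is a Knave
Case 2: Bob is a Knave (liar)
  Statement is false → they are NOT different → Jack is a Knave
In both cases, Jack is a Knave.

Knave


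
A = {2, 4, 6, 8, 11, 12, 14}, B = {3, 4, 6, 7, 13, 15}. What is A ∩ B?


A = {2, 4, 6, 8, 11, 12, 14}
B = {3, 4, 6, 7, 13, 15}
Operation: intersection
Elements in both: 4, 6

{4, 6}


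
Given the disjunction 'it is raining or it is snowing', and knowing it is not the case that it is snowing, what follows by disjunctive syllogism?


Disjunctive syllogism: P ∨ Q, ¬P ⊢ Q
Disjunction: it is raining ∨ it is snowing
We know it is not the case that it is snowing.
By disjunctive syllogism, the other disjunct must be true.

It is raining


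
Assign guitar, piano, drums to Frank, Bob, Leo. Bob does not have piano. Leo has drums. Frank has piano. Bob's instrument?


From clues:
  Leo → drums
  Frank → piano
By elimination, Bob gets the remaining.

guitar


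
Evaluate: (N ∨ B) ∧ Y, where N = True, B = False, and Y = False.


N = True, B = False, Y = False
Step 1: N ∨ B = True OR False = True
Step 2: True ∧ Y = True AND False = False
OR is true when at least one operand is true; AND requires both.

False


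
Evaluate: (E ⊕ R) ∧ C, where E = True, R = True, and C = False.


E = True, R = True, C = False
Step 1: E ⊕ R = True XOR True = False
Step 2: False ∧ C = False AND False = False
XOR true when exactly one of E,R is true; then AND with C.

False


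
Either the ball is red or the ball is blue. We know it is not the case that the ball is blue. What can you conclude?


Disjunctive syllogism: P ∨ Q, ¬P ⊢ Q
Disjunction: the ball is red ∨ the ball is blue
We know it is not the case that the ball is blue.
By disjunctive syllogism, the other disjunct must be true.

The ball is red


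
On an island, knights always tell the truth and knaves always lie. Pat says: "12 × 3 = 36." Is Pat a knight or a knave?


Statement: "12 × 3 = 36."
Actual: 12 × 3 = 36
Claimed: 36
Statement is TRUE → Pat tells the truth → Knight

Knight


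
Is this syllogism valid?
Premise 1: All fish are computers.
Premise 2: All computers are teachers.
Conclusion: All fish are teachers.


Premise 1: All fish are computers.
Premise 2: All computers are teachers.
Conclusion: All fish are teachers.
Barbara syllogism (AAA-1): All A are B, All B are C → All A are C.
Middle term (computers) distributed in premise 2.

Valid


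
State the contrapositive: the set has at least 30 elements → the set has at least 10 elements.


Original: If the set has at least 30 elements, then the set has at least 10 elements
Contrapositive: If ¬Q, then ¬P
Negate Q: not (the set has at least 10 elements)
Negate P: not (the set has at least 30 elements)

If not (the set has at least 10 elements), then not (the set has at least 30 elements).


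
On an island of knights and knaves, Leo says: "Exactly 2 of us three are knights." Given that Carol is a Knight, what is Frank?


Leo claims exactly 2 knights among Leo, Carol, Frank.
Given: Carol is a Knight.

Case 1: Leo is a Knight (tells truth)
  Then exactly 2 of the three are knights.
  Counting Leo, Carol: 2 knight(s) so far. Need 0 more → Frank = Knave.
Case 2: Leo is a Knave (lies)
  Then the count is NOT 2.
  If Frank = Knight, count = 2 = 2 → claim would be true, contradicts lie.
  If Frank = Knave, count = 1 ≠ 2 → lie confirmed ✓

Frank is a Knave.

Knave


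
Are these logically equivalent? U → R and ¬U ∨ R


Expression 1: U → R
Expression 2: ¬U ∨ R
Truth table (U R | Expr1 Expr2):
  T T |   T     T
  T F |   F     F
  F T |   T     T
  F F |   T     T
All 4 rows agree, so the expressions are logically equivalent.

Yes


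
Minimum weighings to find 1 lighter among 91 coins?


Each weighing has 3 outcomes (left heavy / balance / right heavy), so k weighings distinguish at most 3^k cases; splitting into three near-equal groups achieves this.
Need 3^k ≥ 91: 3^4 = 81 < 91 ≤ 3^5 = 243
k = ⌈log₃(91)⌉ = 5

5


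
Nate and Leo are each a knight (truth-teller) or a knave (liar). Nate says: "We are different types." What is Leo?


Nate says: "We are different types."
Case 1: Nate is a Knight (truth-teller)
  Statement is true → they ARE different → Leo is a Knave
Case 2: Nate is a Knave (liar)
  Statement is false → they are NOT different → Leo is a Knave
In both cases, Leo is a Knave.

Knave


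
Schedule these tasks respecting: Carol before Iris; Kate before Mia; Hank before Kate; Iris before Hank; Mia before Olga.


Constraints: Carol before Iris; Kate before Mia; Hank before Kate; Iris before Hank; Mia before Olga
Method: repeatedly schedule the remaining task that has no remaining task required before it.
  Step 1: remaining {Mia, Iris, Olga, Carol, Kate, Hank}; every task except Carol still has a predecessor pending → schedule Carol.
  Step 2: remaining {Mia, Iris, Olga, Kate, Hank}; every task except Iris still has a predecessor pending → schedule Iris.
  Step 3: remaining {Mia, Olga, Kate, Hank}; every task except Hank still has a predecessor pending → schedule Hank.
  Step 4: remaining {Mia, Olga, Kate}; every task except Kate still has a predecessor pending → schedule Kate.
  Step 5: remaining {Mia, Olga}; every task except Mia still has a predecessor pending → schedule Mia.
  Step 6: only Olga remains → schedule Olga.
Resulting order:

Carol → Iris → Hank → Kate → Mia → Olga


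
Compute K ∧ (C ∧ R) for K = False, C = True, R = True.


K = False, C = True, R = True
Step 1: C ∧ R = True AND True = True
Step 2: K ∧ True = False AND True = False
AND is true only when ALL operands are true.

False


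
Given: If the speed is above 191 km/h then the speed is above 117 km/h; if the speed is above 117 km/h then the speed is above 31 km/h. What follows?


Hypothetical syllogism: P → Q, Q → R ⊢ P → R
Premise 1: the speed is above 191 km/h → the speed is above 117 km/h
Premise 2: the speed is above 117 km/h → the speed is above 31 km/h
Chain the implications: the middle term (the speed is above 117 km/h) links the two.
Conclusion: If the speed is above 191 km/h, then the speed is above 31 km/h.

If the speed is above 191 km/h, then the speed is above 31 km/h.


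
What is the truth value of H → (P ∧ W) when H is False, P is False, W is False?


H = False, P = False, W = False
Step 1: P ∧ W = False AND False = False
Step 2: H → (False): false only when H=True and consequent=False.
Result: True

True


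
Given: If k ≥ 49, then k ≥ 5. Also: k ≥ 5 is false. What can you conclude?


Modus tollens: P → Q, ¬Q ⊢ ¬P
P: k ≥ 49
Q: k ≥ 5
We have P → Q and Q is false.
By modus tollens, P must be false.

It is not the case that k ≥ 49


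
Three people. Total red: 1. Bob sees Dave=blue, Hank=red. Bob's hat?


Total red = 1, seen red = 1
Own red = 1 - 1 = 0
Bob's hat is blue.

blue


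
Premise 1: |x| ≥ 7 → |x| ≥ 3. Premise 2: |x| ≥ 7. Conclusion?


Modus ponens: P → Q, P ⊢ Q
P: |x| ≥ 7
Q: |x| ≥ 3
We have P → Q and P is true.
By modus ponens, Q must be true.

|x| ≥ 3


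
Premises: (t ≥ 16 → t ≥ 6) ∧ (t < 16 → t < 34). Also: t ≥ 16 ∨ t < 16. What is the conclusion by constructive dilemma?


Constructive dilemma: (P → Q) ∧ (R → S), P ∨ R ⊢ Q ∨ S
Premise 1: t ≥ 16 → t ≥ 6
Premise 2: t < 16 → t < 34
Premise 3: t ≥ 16 ∨ t < 16
Case 1: Assuming t ≥ 16, then by Premise 1, t ≥ 6.
Case 2: Assuming t < 16, then by Premise 2, t < 34.
Since one of t ≥ 16 or t < 16 must hold, we get t ≥ 6 or t < 34.

t ≥ 6 or t < 34.


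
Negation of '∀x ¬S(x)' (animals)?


Original: ∀x ¬S(x)
Rule: ¬∀→∃, ¬∃→∀, negate predicate.
Negation: ∃x S(x)

∃x S(x)


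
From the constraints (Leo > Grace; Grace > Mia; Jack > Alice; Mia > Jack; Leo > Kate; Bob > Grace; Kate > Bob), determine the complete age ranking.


Constraints: Leo > Grace; Grace > Mia; Jack > Alice; Mia > Jack; Leo > Kate; Bob > Grace; Kate > Bob
Method: at each step, the next-highest is the one remaining person who never appears on the smaller side of a constraint between remaining people.
  Step 1: remaining {Kate, Jack, Leo, Bob, Mia, Alice, Grace}; on the smaller side: {Kate, Jack, Bob, Mia, Alice, Grace} → Leo is next (Leo > Grace; Leo > Kate).
  Step 2: remaining {Kate, Jack, Bob, Mia, Alice, Grace}; on the smaller side: {Jack, Bob, Mia, Alice, Grace} → Kate is next (Kate > Bob).
  Step 3: remaining {Jack, Bob, Mia, Alice, Grace}; on the smaller side: {Jack, Mia, Alice, Grace} → Bob is next (Bob > Grace).
  Step 4: remaining {Jack, Mia, Alice, Grace}; on the smaller side: {Jack, Mia, Alice} → Grace is next (Grace > Mia).
  Step 5: remaining {Jack, Mia, Alice}; on the smaller side: {Jack, Alice} → Mia is next (Mia > Jack).
  Step 6: remaining {Jack, Alice}; on the smaller side: {Alice} → Jack is next (Jack > Alice).
  Step 7: only Alice remains → lowest.
Final ranking (highest to lowest):

Leo > Kate > Bob > Grace > Mia > Jack > Alice


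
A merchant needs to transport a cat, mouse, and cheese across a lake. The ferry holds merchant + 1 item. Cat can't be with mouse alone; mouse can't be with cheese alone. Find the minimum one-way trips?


1. merchant+mouse → 2. merchant ← 3. merchant+cat → 4. merchant+mouse ← 5. merchant+cheese → 6. merchant ← 7. merchant+mouse →
Minimum trips = 7

7


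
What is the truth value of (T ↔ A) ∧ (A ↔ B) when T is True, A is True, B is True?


T = True, A = True, B = True
Step 1: T ↔ A is true when T and A have the same value. Result: True
Step 2: A ↔ B is true when A and B have the same value. Result: True
Step 3: True ∧ True = True

True


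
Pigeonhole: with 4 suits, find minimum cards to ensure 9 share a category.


Pigeonhole: to guarantee k in one of n categories, need (k-1)×n + 1.
k = 9, n = 4
Minimum = (9-1) × 4 + 1 = 8 × 4 + 1

33


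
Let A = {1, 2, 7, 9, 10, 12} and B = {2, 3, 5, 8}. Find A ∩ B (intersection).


A = {1, 2, 7, 9, 10, 12}
B = {2, 3, 5, 8}
Operation: intersection
Elements in both: 2

{2}


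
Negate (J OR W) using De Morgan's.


De Morgan's law: ¬(P ∨ Q) ≡ ¬P ∧ ¬Q
¬(J ∨ W) = ¬J ∧ ¬W

¬J ∧ ¬W


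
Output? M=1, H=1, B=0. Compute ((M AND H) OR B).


M AND H = 1&1 = 1
1 OR 0 = 1

1


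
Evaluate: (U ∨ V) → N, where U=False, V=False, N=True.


U = False, V = False, N = True
Expression: (U ∨ V) → N
Step 1: U ∨ V = False OR False = False
Step 2: (False) → N = False → True (false only if antecedent True and consequent False) = True

True


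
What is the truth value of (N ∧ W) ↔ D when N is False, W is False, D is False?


N = False, W = False, D = False
Step 1: N ∧ W = False AND False = False
Step 2: (False) ↔ D: true when both sides have same truth value.
Result: False ↔ False = True

True


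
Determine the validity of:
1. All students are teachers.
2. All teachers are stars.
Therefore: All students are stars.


Premise 1: All students are teachers.
Premise 2: All teachers are stars.
Conclusion: All students are stars.
Barbara syllogism (AAA-1): All A are B, All B are C → All A are C.
Middle term (teachers) distributed in premise 2.

Valid


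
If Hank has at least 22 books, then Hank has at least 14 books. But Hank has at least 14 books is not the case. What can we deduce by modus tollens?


Modus tollens: P → Q, ¬Q ⊢ ¬P
P: Hank has at least 22 books
Q: Hank has at least 14 books
We have P → Q and Q is false.
By modus tollens, P must be false.

It is not the case that Hank has at least 22 books


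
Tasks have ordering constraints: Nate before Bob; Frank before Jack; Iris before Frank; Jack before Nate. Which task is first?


Constraints: Nate before Bob; Frank before Jack; Iris before Frank; Jack before Nate
The first task can have nothing scheduled before it, so it must never appear on the right of a 'before'.
Tasks appearing after some 'before': Bob, Jack, Frank, Nate.
The only task not in that list is Iris → it is first.

Iris


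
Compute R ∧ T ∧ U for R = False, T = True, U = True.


R = False, T = True, U = True
Step 1: R ∧ T = False AND True = False
Step 2: (False) ∧ U = (False) AND True = False
AND is true only when ALL operands are true.

False


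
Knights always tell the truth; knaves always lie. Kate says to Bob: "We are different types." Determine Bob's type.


Kate says: "We are different types."
Case 1: Kate is a Knight (truth-teller)
  Statement is true → they ARE different → Bob is a Knave
Case 2: Kate is a Knave (liar)
  Statement is false → they are NOT different → Bob is a Knave
In both cases, Bob is a Knave.

Knave


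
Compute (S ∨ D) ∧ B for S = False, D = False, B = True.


S = False, D = False, B = True
Step 1: S ∨ D = False OR False = False
Step 2: False ∧ B = False AND True = False
OR is true when at least one operand is true; AND requires both.

False


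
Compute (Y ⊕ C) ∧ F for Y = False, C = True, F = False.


Y = False, C = True, F = False
Step 1: Y ⊕ C = False XOR True = True
Step 2: True ∧ F = True AND False = False
XOR true when exactly one of Y,C is true; then AND with F.

False


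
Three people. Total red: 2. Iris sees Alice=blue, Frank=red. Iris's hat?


Total red = 2, seen red = 1
Own red = 2 - 1 = 1
Iris's hat is red.

red


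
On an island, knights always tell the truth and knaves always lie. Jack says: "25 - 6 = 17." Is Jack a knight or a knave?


Statement: "25 - 6 = 17."
Actual: 25 - 6 = 19
Claimed: 17
Statement is FALSE → Jack lies → Knave

Knave


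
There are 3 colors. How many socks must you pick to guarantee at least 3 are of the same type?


Pigeonhole: to guarantee k in one of n categories, need (k-1)×n + 1.
k = 3, n = 3
Minimum = (3-1) × 3 + 1 = 2 × 3 + 1

7


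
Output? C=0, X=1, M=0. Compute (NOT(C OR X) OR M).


C OR X = 1
NOT(1) = 0
0 OR 0 = 0

0


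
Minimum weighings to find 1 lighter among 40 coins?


Each weighing has 3 outcomes (left heavy / balance / right heavy), so k weighings distinguish at most 3^k cases; splitting into three near-equal groups achieves this.
Need 3^k ≥ 40: 3^3 = 27 < 40 ≤ 3^4 = 81
k = ⌈log₃(40)⌉ = 4

4


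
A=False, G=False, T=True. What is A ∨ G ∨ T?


A = False, G = False, T = True
Expression: A ∨ G ∨ T
Step 1: A ∨ G = False OR False = False
Step 2: (False) ∨ T = False OR True = True

True


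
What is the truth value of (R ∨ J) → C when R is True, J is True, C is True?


R = True, J = True, C = True
Step 1: R ∨ J = True OR True = True
Step 2: (True) → C: false only when antecedent=True and C=False.
Result: True

True


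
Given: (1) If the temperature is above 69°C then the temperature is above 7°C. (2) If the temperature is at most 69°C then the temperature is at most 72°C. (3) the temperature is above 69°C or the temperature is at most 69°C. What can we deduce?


Constructive dilemma: (P → Q) ∧ (R → S), P ∨ R ⊢ Q ∨ S
Premise 1: the temperature is above 69°C → the temperature is above 7°C
Premise 2: the temperature is at most 69°C → the temperature is at most 72°C
Premise 3: the temperature is above 69°C ∨ the temperature is at most 69°C
Case 1: Assuming the temperature is above 69°C, then by Premise 1, the temperature is above 7°C.
Case 2: Assuming the temperature is at most 69°C, then by Premise 2, the temperature is at most 72°C.
Since one of the temperature is above 69°C or the temperature is at most 69°C must hold, we get the temperature is above 7°C or the temperature is at most 72°C.

The temperature is above 7°C or the temperature is at most 72°C.


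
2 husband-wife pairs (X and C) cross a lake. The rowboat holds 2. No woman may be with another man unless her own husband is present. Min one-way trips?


Label couples X and C.
1. WX+WC → (far: WX,WC; near: HX,HC)
2. WX ←   (far: WC; near: HX,HC,WX)
3. HX+HC → (far: HX,HC,WC; near: WX)
4. HX ←   (far: HC,WC; near: HX,WX)  — HX returns, since WX is alone on near bank
5. HX+WX → (far: all four; near: empty)
Every state respects the constraint.
Minimum trips = 5

5


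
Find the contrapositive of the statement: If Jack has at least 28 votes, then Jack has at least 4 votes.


Original: If Jack has at least 28 votes, then Jack has at least 4 votes
Contrapositive: If ¬Q, then ¬P
Negate Q: not (Jack has at least 4 votes)
Negate P: not (Jack has at least 28 votes)

If not (Jack has at least 4 votes), then not (Jack has at least 28 votes).


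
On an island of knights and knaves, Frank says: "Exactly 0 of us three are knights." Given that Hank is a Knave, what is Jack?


Frank claims exactly 0 knights among Frank, Hank, Jack.
Given: Hank is a Knave.

Case 1: Frank is a Knight (tells truth)
  Then exactly 0 of the three are knights.
  Counting Frank, Hank: 1 knight(s) so far. Need -1 more → impossible.
Case 2: Frank is a Knave (lies)
  Then the count is NOT 0.
  If Jack = Knave, count = 0 = 0 → claim would be true, contradicts lie.
  If Jack = Knight, count = 1 ≠ 0 → lie confirmed ✓

Jack is a Knight.

Knight


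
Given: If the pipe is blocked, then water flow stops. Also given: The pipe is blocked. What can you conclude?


Modus ponens: P → Q, P ⊢ Q
P: the pipe is blocked
Q: water flow stops
We have P → Q and P is true.
By modus ponens, Q must be true.

Water flow stops


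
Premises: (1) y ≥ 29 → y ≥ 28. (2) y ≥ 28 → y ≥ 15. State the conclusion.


Hypothetical syllogism: P → Q, Q → R ⊢ P → R
Premise 1: y ≥ 29 → y ≥ 28
Premise 2: y ≥ 28 → y ≥ 15
Chain the implications: the middle term (y ≥ 28) links the two.
Conclusion: If y ≥ 29, then y ≥ 15.

If y ≥ 29, then y ≥ 15.


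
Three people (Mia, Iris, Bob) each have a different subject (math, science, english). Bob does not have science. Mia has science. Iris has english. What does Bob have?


From clues:
  Mia → science
  Iris → english
By elimination, Bob gets the remaining.

math


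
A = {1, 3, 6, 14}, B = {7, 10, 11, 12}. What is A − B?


A = {1, 3, 6, 14}
B = {7, 10, 11, 12}
Operation: difference A − B
In A but not B: 1, 3, 6, 14

{1, 3, 6, 14}


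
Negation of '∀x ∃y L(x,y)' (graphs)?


Original: ∀x ∃y L(x,y)
Rule: ¬∀→∃, ¬∃→∀, negate predicate.
Negation: ∃x ∀y ¬L(x,y)

∃x ∀y ¬L(x,y)


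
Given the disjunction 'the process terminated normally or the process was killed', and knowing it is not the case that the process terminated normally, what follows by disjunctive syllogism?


Disjunctive syllogism: P ∨ Q, ¬P ⊢ Q
Disjunction: the process terminated normally ∨ the process was killed
We know it is not the case that the process terminated normally.
By disjunctive syllogism, the other disjunct must be true.

The process was killed


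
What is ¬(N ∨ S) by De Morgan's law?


De Morgan's law: ¬(P ∨ Q) ≡ ¬P ∧ ¬Q
¬(N ∨ S) = ¬N ∧ ¬S

¬N ∧ ¬S


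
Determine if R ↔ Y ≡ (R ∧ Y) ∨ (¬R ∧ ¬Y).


Expression 1: R ↔ Y
Expression 2: (R ∧ Y) ∨ (¬R ∧ ¬Y)
Truth table (R Y | Expr1 Expr2):
  T T |   T     T
  T F |   F     F
  F T |   F     F
  F F |   T     T
All 4 rows agree, so the expressions are logically equivalent.

Yes


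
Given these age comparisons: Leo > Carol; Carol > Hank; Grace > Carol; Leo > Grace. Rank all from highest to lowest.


Constraints: Leo > Carol; Carol > Hank; Grace > Carol; Leo > Grace
Method: at each step, the next-highest is the one remaining person who never appears on the smaller side of a constraint between remaining people.
  Step 1: remaining {Hank, Carol, Grace, Leo}; on the smaller side: {Hank, Carol, Grace} → Leo is next (Leo > Carol; Leo > Grace).
  Step 2: remaining {Hank, Carol, Grace}; on the smaller side: {Hank, Carol} → Grace is next (Grace > Carol).
  Step 3: remaining {Hank, Carol}; on the smaller side: {Hank} → Carol is next (Carol > Hank).
  Step 4: only Hank remains → lowest.
Final ranking (highest to lowest):

Leo > Grace > Carol > Hank


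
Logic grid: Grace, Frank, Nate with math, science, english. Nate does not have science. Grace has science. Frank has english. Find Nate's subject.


From clues:
  Frank → english
  Grace → science
By elimination, Nate gets the remaining.

math


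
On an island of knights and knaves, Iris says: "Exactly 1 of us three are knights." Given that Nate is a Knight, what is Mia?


Iris claims exactly 1 knights among Iris, Nate, Mia.
Given: Nate is a Knight.

Case 1: Iris is a Knight (tells truth)
  Then exactly 1 of the three are knights.
  Counting Iris, Nate: 2 knight(s) so far. Need -1 more → impossible.
Case 2: Iris is a Knave (lies)
  Then the count is NOT 1.
  If Mia = Knave, count = 1 = 1 → claim would be true, contradicts lie.
  If Mia = Knight, count = 2 ≠ 1 → lie confirmed ✓

Mia is a Knight.

Knight


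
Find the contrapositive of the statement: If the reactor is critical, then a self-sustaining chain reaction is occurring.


Original: If the reactor is critical, then a self-sustaining chain reaction is occurring
Contrapositive: If ¬Q, then ¬P
Negate Q: not (a self-sustaining chain reaction is occurring)
Negate P: not (the reactor is critical)

If not (a self-sustaining chain reaction is occurring), then not (the reactor is critical).


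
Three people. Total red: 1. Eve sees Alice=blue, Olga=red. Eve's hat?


Total red = 1, seen red = 1
Own red = 1 - 1 = 0
Eve's hat is blue.

blue


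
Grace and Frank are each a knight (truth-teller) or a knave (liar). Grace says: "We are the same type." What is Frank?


Grace says: "We are the same type."
Case 1: Grace is a Knight (truth-teller)
  Statement is true → they ARE the same → Frank is also a Knight
Case 2: Grace is a Knave (liar)
  Statement is false → they are NOT the same → Frank is a Knight
In both cases, Frank is a Knight.

Knight


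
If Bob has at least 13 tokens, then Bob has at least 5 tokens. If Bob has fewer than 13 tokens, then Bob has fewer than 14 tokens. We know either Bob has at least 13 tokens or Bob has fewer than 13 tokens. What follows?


Constructive dilemma: (P → Q) ∧ (R → S), P ∨ R ⊢ Q ∨ S
Premise 1: Bob has at least 13 tokens → Bob has at least 5 tokens
Premise 2: Bob has fewer than 13 tokens → Bob has fewer than 14 tokens
Premise 3: Bob has at least 13 tokens ∨ Bob has fewer than 13 tokens
Case 1: Assuming Bob has at least 13 tokens, then by Premise 1, Bob has at least 5 tokens.
Case 2: Assuming Bob has fewer than 13 tokens, then by Premise 2, Bob has fewer than 14 tokens.
Since one of Bob has at least 13 tokens or Bob has fewer than 13 tokens must hold, we get Bob has at least 5 tokens or Bob has fewer than 14 tokens.

Bob has at least 5 tokens or Bob has fewer than 14 tokens.


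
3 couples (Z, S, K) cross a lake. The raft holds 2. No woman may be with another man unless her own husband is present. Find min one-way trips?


Label couples Z, S, K (H = husband, W = wife).
Counting alone: 6 people, the raft carries 2 and someone must bring it back, so each round trip nets at most +1 on the far side until the last crossing → at least 9 trips. The jealousy constraint makes 9 impossible; the shortest valid schedule has 11:
1. WZ+WS →  (far: WZ,WS; near: HZ,HS,HK,WK)
2. WZ ←       (far: WS; near: HZ,HS,HK,WZ,WK)
3. WZ+WK →  (far: WZ,WS,WK; near: HZ,HS,HK)
4. WZ ←       (far: WS,WK; near: HZ,HS,HK,WZ)
5. HS+HK →  (far: HS,WS,HK,WK; near: HZ,WZ)
6. HS+WS ←  (far: HK,WK; near: HZ,WZ,HS,WS)
7. HZ+HS →  (far: HZ,HS,HK,WK; near: WZ,WS)
8. WK ←       (far: HZ,HS,HK; near: WZ,WS,WK)
9. WZ+WS →  (far: HZ,WZ,HS,WS,HK; near: WK)
10. HK ←      (far: HZ,WZ,HS,WS; near: HK,WK)
11. HK+WK → (far: all six; near: empty)
In every state each wife is either with her husband or with no other man.
Minimum trips = 11

11


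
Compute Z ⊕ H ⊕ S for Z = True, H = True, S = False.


Z = True, H = True, S = False
Step 1: Z ⊕ H = True XOR True = False
Step 2: False ⊕ S = False XOR False = False
XOR is true when an odd number of operands are true.

False


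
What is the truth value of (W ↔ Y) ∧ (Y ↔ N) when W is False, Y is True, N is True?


W = False, Y = True, N = True
Step 1: W ↔ Y is true when W and Y have the same value. Result: False
Step 2: Y ↔ N is true when Y and N have the same value. Result: True
Step 3: False ∧ True = False

False


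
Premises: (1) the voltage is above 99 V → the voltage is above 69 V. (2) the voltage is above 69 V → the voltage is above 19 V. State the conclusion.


Hypothetical syllogism: P → Q, Q → R ⊢ P → R
Premise 1: the voltage is above 99 V → the voltage is above 69 V
Premise 2: the voltage is above 69 V → the voltage is above 19 V
Chain the implications: the middle term (the voltage is above 69 V) links the two.
Conclusion: If the voltage is above 99 V, then the voltage is above 19 V.

If the voltage is above 99 V, then the voltage is above 19 V.


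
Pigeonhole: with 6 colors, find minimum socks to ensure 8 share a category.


Pigeonhole: to guarantee k in one of n categories, need (k-1)×n + 1.
k = 8, n = 6
Minimum = (8-1) × 6 + 1 = 7 × 6 + 1

43


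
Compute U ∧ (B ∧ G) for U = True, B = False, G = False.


U = True, B = False, G = False
Step 1: B ∧ G = False AND False = False
Step 2: U ∧ False = True AND False = False
AND is true only when ALL operands are true.

False


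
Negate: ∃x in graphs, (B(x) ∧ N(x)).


Original: ∃x (B(x) ∧ N(x))
Rule: ¬∀→∃, ¬∃→∀, negate predicate.
Negation: ∀x (¬B(x) ∨ ¬N(x))

∀x (¬B(x) ∨ ¬N(x))


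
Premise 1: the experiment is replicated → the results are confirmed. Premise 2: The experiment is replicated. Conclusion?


Modus ponens: P → Q, P ⊢ Q
P: the experiment is replicated
Q: the results are confirmed
We have P → Q and P is true.
By modus ponens, Q must be true.

The results are confirmed


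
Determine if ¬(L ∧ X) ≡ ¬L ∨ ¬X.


Expression 1: ¬(L ∧ X)
Expression 2: ¬L ∨ ¬X
Truth table (L X | Expr1 Expr2):
  T T |   F     F
  T F |   T     T
  F T |   T     T
  F F |   T     T
All 4 rows agree, so the expressions are logically equivalent.

Yes


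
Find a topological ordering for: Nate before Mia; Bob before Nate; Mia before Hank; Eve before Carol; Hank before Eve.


Constraints: Nate before Mia; Bob before Nate; Mia before Hank; Eve before Carol; Hank before Eve
Method: repeatedly schedule the remaining task that has no remaining task required before it.
  Step 1: remaining {Bob, Carol, Hank, Eve, Nate, Mia}; every task except Bob still has a predecessor pending → schedule Bob.
  Step 2: remaining {Carol, Hank, Eve, Nate, Mia}; every task except Nate still has a predecessor pending → schedule Nate.
  Step 3: remaining {Carol, Hank, Eve, Mia}; every task except Mia still has a predecessor pending → schedule Mia.
  Step 4: remaining {Carol, Hank, Eve}; every task except Hank still has a predecessor pending → schedule Hank.
  Step 5: remaining {Carol, Eve}; every task except Eve still has a predecessor pending → schedule Eve.
  Step 6: only Carol remains → schedule Carol.
Resulting order:

Bob → Nate → Mia → Hank → Eve → Carol


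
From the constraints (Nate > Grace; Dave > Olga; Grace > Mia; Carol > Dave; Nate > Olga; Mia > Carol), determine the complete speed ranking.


Constraints: Nate > Grace; Dave > Olga; Grace > Mia; Carol > Dave; Nate > Olga; Mia > Carol
Method: at each step, the next-highest is the one remaining person who never appears on the smaller side of a constraint between remaining people.
  Step 1: remaining {Dave, Nate, Grace, Olga, Mia, Carol}; on the smaller side: {Dave, Grace, Olga, Mia, Carol} → Nate is next (Nate > Grace; Nate > Olga).
  Step 2: remaining {Dave, Grace, Olga, Mia, Carol}; on the smaller side: {Dave, Olga, Mia, Carol} → Grace is next (Grace > Mia).
  Step 3: remaining {Dave, Olga, Mia, Carol}; on the smaller side: {Dave, Olga, Carol} → Mia is next (Mia > Carol).
  Step 4: remaining {Dave, Olga, Carol}; on the smaller side: {Dave, Olga} → Carol is next (Carol > Dave).
  Step 5: remaining {Dave, Olga}; on the smaller side: {Olga} → Dave is next (Dave > Olga).
  Step 6: only Olga remains → lowest.
Final ranking (highest to lowest):

Nate > Grace > Mia > Carol > Dave > Olga


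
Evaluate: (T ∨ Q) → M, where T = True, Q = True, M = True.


T = True, Q = True, M = True
Step 1: T ∨ Q = True OR True = True
Step 2: (True) → M: false only when antecedent=True and M=False.
Result: True

True


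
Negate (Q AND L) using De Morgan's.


De Morgan's law: ¬(P ∧ Q) ≡ ¬P ∨ ¬Q
¬(Q ∧ L) = ¬Q ∨ ¬L

¬Q ∨ ¬L


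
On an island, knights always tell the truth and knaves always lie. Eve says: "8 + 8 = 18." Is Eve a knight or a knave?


Statement: "8 + 8 = 18."
Actual: 8 + 8 = 16
Claimed: 18
Statement is FALSE → Eve lies → Knave

Knave


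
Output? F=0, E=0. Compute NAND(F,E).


F AND E = 0
NOT(0) = 1

1


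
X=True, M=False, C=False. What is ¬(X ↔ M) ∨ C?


X = True, M = False, C = False
Expression: ¬(X ↔ M) ∨ C
Step 1: X ↔ M = (True iff False) = False
Step 2: ¬(X ↔ M) = NOT False = True
Step 3: (True) ∨ C = True OR False = True

True


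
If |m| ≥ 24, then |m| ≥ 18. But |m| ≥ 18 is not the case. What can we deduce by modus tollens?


Modus tollens: P → Q, ¬Q ⊢ ¬P
P: |m| ≥ 24
Q: |m| ≥ 18
We have P → Q and Q is false.
By modus tollens, P must be false.

It is not the case that |m| ≥ 24


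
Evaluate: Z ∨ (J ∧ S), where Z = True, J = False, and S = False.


Z = True, J = False, S = False
Step 1: J ∧ S = False AND False = False
Step 2: Z ∨ False = True OR False = True
AND evaluated first (higher precedence); then OR applied.

True


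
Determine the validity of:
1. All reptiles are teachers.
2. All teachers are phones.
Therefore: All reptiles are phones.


Premise 1: All reptiles are teachers.
Premise 2: All teachers are phones.
Conclusion: All reptiles are phones.
Barbara syllogism (AAA-1): All A are B, All B are C → All A are C.
Middle term (teachers) distributed in premise 2.

Valid


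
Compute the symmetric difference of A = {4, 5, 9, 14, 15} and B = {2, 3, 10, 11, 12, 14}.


A = {4, 5, 9, 14, 15}
B = {2, 3, 10, 11, 12, 14}
Operation: symmetric difference
In A only: [4, 5, 9, 15], in B only: [2, 3, 10, 11, 12]

{2, 3, 4, 5, 9, 10, 11, 12, 15}


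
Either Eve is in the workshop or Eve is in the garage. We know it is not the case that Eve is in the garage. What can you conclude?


Disjunctive syllogism: P ∨ Q, ¬P ⊢ Q
Disjunction: Eve is in the workshop ∨ Eve is in the garage
We know it is not the case that Eve is in the garage.
By disjunctive syllogism, the other disjunct must be true.

Eve is in the workshop


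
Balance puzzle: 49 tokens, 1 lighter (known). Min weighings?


Each weighing has 3 outcomes (left heavy / balance / right heavy), so k weighings distinguish at most 3^k cases; splitting into three near-equal groups achieves this.
Need 3^k ≥ 49: 3^3 = 27 < 49 ≤ 3^4 = 81
k = ⌈log₃(49)⌉ = 4

4


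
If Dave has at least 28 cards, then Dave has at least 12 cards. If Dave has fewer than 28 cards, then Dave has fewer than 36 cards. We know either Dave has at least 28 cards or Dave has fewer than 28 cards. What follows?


Constructive dilemma: (P → Q) ∧ (R → S), P ∨ R ⊢ Q ∨ S
Premise 1: Dave has at least 28 cards → Dave has at least 12 cards
Premise 2: Dave has fewer than 28 cards → Dave has fewer than 36 cards
Premise 3: Dave has at least 28 cards ∨ Dave has fewer than 28 cards
Case 1: Assuming Dave has at least 28 cards, then by Premise 1, Dave has at least 12 cards.
Case 2: Assuming Dave has fewer than 28 cards, then by Premise 2, Dave has fewer than 36 cards.
Since one of Dave has at least 28 cards or Dave has fewer than 28 cards must hold, we get Dave has at least 12 cards or Dave has fewer than 36 cards.

Dave has at least 12 cards or Dave has fewer than 36 cards.


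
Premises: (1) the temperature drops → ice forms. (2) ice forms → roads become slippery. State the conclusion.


Hypothetical syllogism: P → Q, Q → R ⊢ P → R
Premise 1: the temperature drops → ice forms
Premise 2: ice forms → roads become slippery
Chain the implications: the middle term (ice forms) links the two.
Conclusion: If the temperature drops, then roads become slippery.

If the temperature drops, then roads become slippery.


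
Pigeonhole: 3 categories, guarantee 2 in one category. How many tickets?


Pigeonhole: to guarantee k in one of n categories, need (k-1)×n + 1.
k = 2, n = 3
Minimum = (2-1) × 3 + 1 = 1 × 3 + 1

4


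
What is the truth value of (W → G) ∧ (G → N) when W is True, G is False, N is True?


W = True, G = False, N = True
Step 1: W → G is false only when W=True and G=False. Result: False
Step 2: G → N is false only when G=True and N=False. Result: True
Step 3: False ∧ True = False

False


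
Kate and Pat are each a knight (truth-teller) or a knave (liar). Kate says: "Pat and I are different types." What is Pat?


Kate says: "Pat and I are different types."
Case 1: Kate is a Knight (truth-teller)
  Statement is true → they ARE different → Pat is a Knave
Case 2: Kate is a Knave (liar)
  Statement is false → they are NOT different → Pat is a Knave
In both cases, Pat is a Knave.

Knave


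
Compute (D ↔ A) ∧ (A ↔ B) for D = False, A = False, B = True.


D = False, A = False, B = True
Step 1: D ↔ A is true when D and A have the same value. Result: True
Step 2: A ↔ B is true when A and B have the same value. Result: False
Step 3: True ∧ False = False

False


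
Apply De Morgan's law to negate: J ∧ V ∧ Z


De Morgan's law: ¬(P ∧ Q ∧ R) ≡ ¬P ∨ ¬Q ∨ ¬R
¬(J ∧ V ∧ Z) = ¬J ∨ ¬V ∨ ¬Z

¬J ∨ ¬V ∨ ¬Z


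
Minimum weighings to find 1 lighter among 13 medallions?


Each weighing has 3 outcomes (left heavy / balance / right heavy), so k weighings distinguish at most 3^k cases; splitting into three near-equal groups achieves this.
Need 3^k ≥ 13: 3^2 = 9 < 13 ≤ 3^3 = 27
k = ⌈log₃(13)⌉ = 3

3


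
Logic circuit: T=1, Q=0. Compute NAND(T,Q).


T AND Q = 0
NOT(0) = 1

1


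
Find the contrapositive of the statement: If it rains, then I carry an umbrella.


Original: If it rains, then I carry an umbrella
Contrapositive: If ¬Q, then ¬P
Negate Q: not (I carry an umbrella)
Negate P: not (it rains)

If not (I carry an umbrella), then not (it rains).


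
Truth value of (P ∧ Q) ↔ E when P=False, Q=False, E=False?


P = False, Q = False, E = False
Expression: (P ∧ Q) ↔ E
Step 1: P ∧ Q = False AND False = False
Step 2: (False) ↔ E = (False iff False) = True

True


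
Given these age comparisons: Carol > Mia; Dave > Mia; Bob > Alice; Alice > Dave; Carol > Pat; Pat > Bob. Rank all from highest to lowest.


Constraints: Carol > Mia; Dave > Mia; Bob > Alice; Alice > Dave; Carol > Pat; Pat > Bob
Method: at each step, the next-highest is the one remaining person who never appears on the smaller side of a constraint between remaining people.
  Step 1: remaining {Mia, Alice, Pat, Carol, Dave, Bob}; on the smaller side: {Mia, Alice, Pat, Dave, Bob} → Carol is next (Carol > Mia; Carol > Pat).
  Step 2: remaining {Mia, Alice, Pat, Dave, Bob}; on the smaller side: {Mia, Alice, Dave, Bob} → Pat is next (Pat > Bob).
  Step 3: remaining {Mia, Alice, Dave, Bob}; on the smaller side: {Mia, Alice, Dave} → Bob is next (Bob > Alice).
  Step 4: remaining {Mia, Alice, Dave}; on the smaller side: {Mia, Dave} → Alice is next (Alice > Dave).
  Step 5: remaining {Mia, Dave}; on the smaller side: {Mia} → Dave is next (Dave > Mia).
  Step 6: only Mia remains → lowest.
Final ranking (highest to lowest):

Carol > Pat > Bob > Alice > Dave > Mia


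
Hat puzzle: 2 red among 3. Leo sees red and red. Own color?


Total red = 2, seen red = 2
Own red = 2 - 2 = 0
Leo's hat is blue.

blue


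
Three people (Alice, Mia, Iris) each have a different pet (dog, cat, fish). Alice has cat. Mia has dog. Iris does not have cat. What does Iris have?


From clues:
  Mia → dog
  Alice → cat
By elimination, Iris gets the remaining.

fish


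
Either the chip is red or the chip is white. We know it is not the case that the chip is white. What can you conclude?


Disjunctive syllogism: P ∨ Q, ¬P ⊢ Q
Disjunction: the chip is red ∨ the chip is white
We know it is not the case that the chip is white.
By disjunctive syllogism, the other disjunct must be true.

The chip is red


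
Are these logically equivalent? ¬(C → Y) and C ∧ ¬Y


Expression 1: ¬(C → Y)
Expression 2: C ∧ ¬Y
Truth table (C Y | Expr1 Expr2):
  T T |   F     F
  T F |   T     T
  F T |   F     F
  F F |   F     F
All 4 rows agree, so the expressions are logically equivalent.

Yes


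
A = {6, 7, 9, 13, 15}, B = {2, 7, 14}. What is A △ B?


A = {6, 7, 9, 13, 15}
B = {2, 7, 14}
Operation: symmetric difference
In A only: [6, 9, 13, 15], in B only: [2, 14]

{2, 6, 9, 13, 14, 15}


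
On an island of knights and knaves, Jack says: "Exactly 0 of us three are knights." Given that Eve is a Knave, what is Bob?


Jack claims exactly 0 knights among Jack, Eve, Bob.
Given: Eve is a Knave.

Case 1: Jack is a Knight (tells truth)
  Then exactly 0 of the three are knights.
  Counting Jack, Eve: 1 knight(s) so far. Need -1 more → impossible.
Case 2: Jack is a Knave (lies)
  Then the count is NOT 0.
  If Bob = Knave, count = 0 = 0 → claim would be true, contradicts lie.
  If Bob = Knight, count = 1 ≠ 0 → lie confirmed ✓

Bob is a Knight.

Knight


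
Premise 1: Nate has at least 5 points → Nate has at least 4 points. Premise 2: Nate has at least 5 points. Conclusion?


Modus ponens: P → Q, P ⊢ Q
P: Nate has at least 5 points
Q: Nate has at least 4 points
We have P → Q and P is true.
By modus ponens, Q must be true.

Nate has at least 4 points


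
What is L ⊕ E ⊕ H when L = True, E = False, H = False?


L = True, E = False, H = False
Step 1: L ⊕ E = True XOR False = True
Step 2: True ⊕ H = True XOR False = True
XOR is true when an odd number of operands are true.

True


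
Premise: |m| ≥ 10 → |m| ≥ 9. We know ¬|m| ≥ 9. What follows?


Modus tollens: P → Q, ¬Q ⊢ ¬P
P: |m| ≥ 10
Q: |m| ≥ 9
We have P → Q and Q is false.
By modus tollens, P must be false.

It is not the case that |m| ≥ 10


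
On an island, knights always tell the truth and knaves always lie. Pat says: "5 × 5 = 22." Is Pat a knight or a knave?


Statement: "5 × 5 = 22."
Actual: 5 × 5 = 25
Claimed: 22
Statement is FALSE → Pat lies → Knave

Knave


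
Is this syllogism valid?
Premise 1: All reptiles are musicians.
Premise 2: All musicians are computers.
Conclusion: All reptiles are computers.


Premise 1: All reptiles are musicians.
Premise 2: All musicians are computers.
Conclusion: All reptiles are computers.
Barbara syllogism (AAA-1): All A are B, All B are C → All A are C.
Middle term (musicians) distributed in premise 2.

Valid
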